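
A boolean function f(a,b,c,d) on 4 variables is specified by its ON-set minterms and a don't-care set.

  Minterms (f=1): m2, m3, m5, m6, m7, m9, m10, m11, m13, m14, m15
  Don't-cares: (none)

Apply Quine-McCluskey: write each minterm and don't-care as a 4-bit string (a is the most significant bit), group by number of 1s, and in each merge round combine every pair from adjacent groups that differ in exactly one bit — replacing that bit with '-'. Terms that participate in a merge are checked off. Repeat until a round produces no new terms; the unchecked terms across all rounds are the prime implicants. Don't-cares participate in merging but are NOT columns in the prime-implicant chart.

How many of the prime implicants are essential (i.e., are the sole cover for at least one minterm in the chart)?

Round 0: 0010✓ 0011✓ 0101✓ 0110✓ 0111✓ 1001✓ 1010✓ 1011✓ 1101✓ 1110✓ 1111✓
Round 1: -010✓ -011✓ -101✓ -110✓ -111✓ 0-10✓ 0-11✓ 001-✓ 01-1✓ 011-✓ 1-01✓ 1-10✓ 1-11✓ 10-1✓ 101-✓ 11-1✓ 111-✓
Round 2: --10✓ --11✓ -01-✓ -1-1 -11-✓ 0-1-✓ 1--1 1-1-✓
Round 3: --1-
PIs = {--1-, -1-1, 1--1}
Coverage chart:
  m2: --1- ←essential
  m3: --1- ←essential
  m5: -1-1 ←essential
  m6: --1- ←essential
  m7: --1-,-1-1
  m9: 1--1 ←essential
  m10: --1- ←essential
  m11: --1-,1--1
  m13: -1-1,1--1
  m14: --1- ←essential
  m15: --1-,-1-1,1--1
Essential: --1-, -1-1, 1--1

3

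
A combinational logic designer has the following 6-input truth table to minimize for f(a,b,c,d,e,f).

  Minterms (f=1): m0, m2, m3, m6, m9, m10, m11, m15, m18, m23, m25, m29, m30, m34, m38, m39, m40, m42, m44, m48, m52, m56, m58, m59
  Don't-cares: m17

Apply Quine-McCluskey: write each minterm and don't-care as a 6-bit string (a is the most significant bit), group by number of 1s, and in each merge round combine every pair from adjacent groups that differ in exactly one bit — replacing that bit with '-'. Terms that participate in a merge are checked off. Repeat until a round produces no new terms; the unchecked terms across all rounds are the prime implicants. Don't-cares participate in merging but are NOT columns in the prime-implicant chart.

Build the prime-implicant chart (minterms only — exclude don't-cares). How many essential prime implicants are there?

size-2^0 implicants → 000000(✓)  000010(✓)  000011(✓)  000110(✓)  001001(✓)  001010(✓)  001011(✓)  001111(✓)  010001(✓)  010010(✓)  010111  011001(✓)  011101(✓)  011110  100010(✓)  100110(✓)  100111(✓)  101000(✓)  101010(✓)  101100(✓)  110000(✓)  110100(✓)  111000(✓)  111010(✓)  111011(✓)
size-2^1 implicants → -00010(✓)  -00110(✓)  -01010(✓)  0-0010  0-1001  00-010(✓)  00-011(✓)  000-10(✓)  0000-0  00001-(✓)  001-11  0010-1  00101-(✓)  01-001  011-01  1-1000(✓)  1-1010(✓)  10-010(✓)  100-10(✓)  10011-  101-00  1010-0(✓)  11-000  110-00  1110-0(✓)  11101-
size-2^2 implicants → -0-010  -00-10  00-01-  1-10-0
Unchecked terms (primes): -0-010, -00-10, 0-0010, 0-1001, 00-01-, 0000-0, 001-11, 0010-1, 01-001, 010111, 011-01, 011110, 1-10-0, 10011-, 101-00, 11-000, 110-00, 11101-
Minterm coverage:
  m0 ⊆ 0000-0 [E]
  m2 ⊆ -0-010,-00-10,0-0010,00-01-,0000-0
  m3 ⊆ 00-01- [E]
  m6 ⊆ -00-10 [E]
  m9 ⊆ 0-1001,0010-1
  m10 ⊆ -0-010,00-01-
  m11 ⊆ 00-01-,001-11,0010-1
  m15 ⊆ 001-11 [E]
  m18 ⊆ 0-0010 [E]
  m23 ⊆ 010111 [E]
  m25 ⊆ 0-1001,01-001,011-01
  m29 ⊆ 011-01 [E]
  m30 ⊆ 011110 [E]
  m34 ⊆ -0-010,-00-10
  m38 ⊆ -00-10,10011-
  m39 ⊆ 10011- [E]
  m40 ⊆ 1-10-0,101-00
  m42 ⊆ -0-010,1-10-0
  m44 ⊆ 101-00 [E]
  m48 ⊆ 11-000,110-00
  m52 ⊆ 110-00 [E]
  m56 ⊆ 1-10-0,11-000
  m58 ⊆ 1-10-0,11101-
  m59 ⊆ 11101- [E]
E = {-00-10, 0-0010, 00-01-, 0000-0, 001-11, 010111, 011-01, 011110, 10011-, 101-00, 110-00, 11101-}

12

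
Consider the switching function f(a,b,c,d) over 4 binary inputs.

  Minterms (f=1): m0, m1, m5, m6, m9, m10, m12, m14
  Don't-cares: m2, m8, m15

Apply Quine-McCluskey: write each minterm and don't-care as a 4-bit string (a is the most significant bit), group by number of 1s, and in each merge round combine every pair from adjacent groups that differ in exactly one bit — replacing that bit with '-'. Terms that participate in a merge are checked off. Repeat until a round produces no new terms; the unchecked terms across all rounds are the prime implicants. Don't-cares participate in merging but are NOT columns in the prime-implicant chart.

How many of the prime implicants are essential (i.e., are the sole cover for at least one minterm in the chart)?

4

Round 0: 0000✓ 0001✓ 0010✓ 0101✓ 0110✓ 1000✓ 1001✓ 1010✓ 1100✓ 1110✓ 1111✓
Round 1: -000✓ -001✓ -010✓ -110✓ 0-01 0-10✓ 00-0✓ 000-✓ 1-00✓ 1-10✓ 10-0✓ 100-✓ 11-0✓ 111-
Round 2: --10 -0-0 -00- 1--0
PIs = {--10, -0-0, -00-, 0-01, 1--0, 111-}
Coverage chart:
  m0: -0-0,-00-
  m1: -00-,0-01
  m5: 0-01 ←essential
  m6: --10 ←essential
  m9: -00- ←essential
  m10: --10,-0-0,1--0
  m12: 1--0 ←essential
  m14: --10,1--0,111-
Essential: --10, -00-, 0-01, 1--0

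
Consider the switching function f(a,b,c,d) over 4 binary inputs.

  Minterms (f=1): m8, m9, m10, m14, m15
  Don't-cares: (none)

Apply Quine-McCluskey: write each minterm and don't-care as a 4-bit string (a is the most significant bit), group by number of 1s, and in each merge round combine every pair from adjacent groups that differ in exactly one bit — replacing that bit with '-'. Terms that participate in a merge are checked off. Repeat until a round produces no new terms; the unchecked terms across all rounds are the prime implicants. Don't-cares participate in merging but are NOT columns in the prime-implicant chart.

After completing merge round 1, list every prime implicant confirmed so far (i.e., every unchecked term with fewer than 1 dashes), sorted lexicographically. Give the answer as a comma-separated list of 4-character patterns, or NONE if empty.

size-2^0 implicants → 1000(✓)  1001(✓)  1010(✓)  1110(✓)  1111(✓)
size-2^1 implicants → 1-10  10-0  100-  111-
Unchecked terms (primes): 1-10, 10-0, 100-, 111-

NONE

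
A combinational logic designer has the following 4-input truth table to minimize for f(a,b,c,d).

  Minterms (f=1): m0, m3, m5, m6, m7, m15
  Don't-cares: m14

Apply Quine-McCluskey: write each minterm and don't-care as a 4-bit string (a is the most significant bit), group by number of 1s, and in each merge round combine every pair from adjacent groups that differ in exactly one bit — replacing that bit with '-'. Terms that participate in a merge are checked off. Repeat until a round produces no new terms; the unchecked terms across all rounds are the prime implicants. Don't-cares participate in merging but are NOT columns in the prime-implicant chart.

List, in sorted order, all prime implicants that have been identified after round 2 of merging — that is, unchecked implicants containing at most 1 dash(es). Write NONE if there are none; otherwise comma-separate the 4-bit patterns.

Round 0: 0000 0011✓ 0101✓ 0110✓ 0111✓ 1110✓ 1111✓
Round 1: -110✓ -111✓ 0-11 01-1 011-✓ 111-✓
Round 2: -11-
PIs = {-11-, 0-11, 0000, 01-1}

0-11, 0000, 01-1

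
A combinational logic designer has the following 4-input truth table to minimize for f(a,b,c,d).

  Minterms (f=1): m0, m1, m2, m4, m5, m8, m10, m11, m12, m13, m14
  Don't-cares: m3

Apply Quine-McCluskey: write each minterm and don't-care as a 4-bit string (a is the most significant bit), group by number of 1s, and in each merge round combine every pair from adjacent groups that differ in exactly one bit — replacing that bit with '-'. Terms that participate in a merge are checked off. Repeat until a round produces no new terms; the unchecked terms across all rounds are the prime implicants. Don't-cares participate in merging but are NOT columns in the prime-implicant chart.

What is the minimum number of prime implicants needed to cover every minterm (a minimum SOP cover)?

Round 0: 0000✓ 0001✓ 0010✓ 0011✓ 0100✓ 0101✓ 1000✓ 1010✓ 1011✓ 1100✓ 1101✓ 1110✓
Round 1: -000✓ -010✓ -011✓ -100✓ -101✓ 0-00✓ 0-01✓ 00-0✓ 00-1✓ 000-✓ 001-✓ 010-✓ 1-00✓ 1-10✓ 10-0✓ 101-✓ 11-0✓ 110-✓
Round 2: --00 -0-0 -01- -10- 0-0- 00-- 1--0
PIs = {--00, -0-0, -01-, -10-, 0-0-, 00--, 1--0}
Coverage chart:
  m0: --00,-0-0,0-0-,00--
  m1: 0-0-,00--
  m2: -0-0,-01-,00--
  m4: --00,-10-,0-0-
  m5: -10-,0-0-
  m8: --00,-0-0,1--0
  m10: -0-0,-01-,1--0
  m11: -01- ←essential
  m12: --00,-10-,1--0
  m13: -10- ←essential
  m14: 1--0 ←essential
Essential: -01-, -10-, 1--0
Petrick residual → 0-0-
Min cover (4 terms): b'c + bc' + a'c' + ad'

4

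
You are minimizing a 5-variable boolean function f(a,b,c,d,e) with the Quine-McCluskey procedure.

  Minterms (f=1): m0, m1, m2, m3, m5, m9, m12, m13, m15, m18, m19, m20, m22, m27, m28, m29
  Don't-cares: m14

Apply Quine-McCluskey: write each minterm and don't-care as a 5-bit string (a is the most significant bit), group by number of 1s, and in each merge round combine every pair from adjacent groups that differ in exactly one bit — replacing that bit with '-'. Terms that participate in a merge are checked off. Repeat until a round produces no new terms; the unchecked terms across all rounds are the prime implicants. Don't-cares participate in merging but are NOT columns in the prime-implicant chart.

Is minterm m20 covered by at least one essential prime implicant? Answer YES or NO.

NO

Round 0: 00000✓ 00001✓ 00010✓ 00011✓ 00101✓ 01001✓ 01100✓ 01101✓ 01110✓ 01111✓ 10010✓ 10011✓ 10100✓ 10110✓ 11011✓ 11100✓ 11101✓
Round 1: -0010✓ -0011✓ -1100✓ -1101✓ 0-001✓ 0-101✓ 00-01✓ 000-0✓ 000-1✓ 0000-✓ 0001-✓ 01-01✓ 011-0✓ 011-1✓ 0110-✓ 0111-✓ 1-011 1-100 10-10 1001-✓ 101-0 1110-✓
Round 2: -001- -110- 0--01 000-- 011--
PIs = {-001-, -110-, 0--01, 000--, 011--, 1-011, 1-100, 10-10, 101-0}
Coverage chart:
  m0: 000-- ←essential
  m1: 0--01,000--
  m2: -001-,000--
  m3: -001-,000--
  m5: 0--01 ←essential
  m9: 0--01 ←essential
  m12: -110-,011--
  m13: -110-,0--01,011--
  m15: 011-- ←essential
  m18: -001-,10-10
  m19: -001-,1-011
  m20: 1-100,101-0
  m22: 10-10,101-0
  m27: 1-011 ←essential
  m28: -110-,1-100
  m29: -110- ←essential
Essential: -110-, 0--01, 000--, 011--, 1-011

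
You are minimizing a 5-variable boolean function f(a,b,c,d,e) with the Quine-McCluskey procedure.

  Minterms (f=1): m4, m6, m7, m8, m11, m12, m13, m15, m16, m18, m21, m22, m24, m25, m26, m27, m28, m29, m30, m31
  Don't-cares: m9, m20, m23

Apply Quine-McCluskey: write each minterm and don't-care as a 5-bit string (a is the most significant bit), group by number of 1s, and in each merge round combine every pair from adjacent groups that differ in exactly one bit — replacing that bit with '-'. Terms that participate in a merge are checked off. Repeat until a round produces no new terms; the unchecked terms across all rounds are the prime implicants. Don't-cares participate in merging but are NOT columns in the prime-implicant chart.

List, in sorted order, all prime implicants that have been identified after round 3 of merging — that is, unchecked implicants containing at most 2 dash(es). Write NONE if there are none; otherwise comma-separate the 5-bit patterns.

size-2^0 implicants → 00100(✓)  00110(✓)  00111(✓)  01000(✓)  01001(✓)  01011(✓)  01100(✓)  01101(✓)  01111(✓)  10000(✓)  10010(✓)  10100(✓)  10101(✓)  10110(✓)  10111(✓)  11000(✓)  11001(✓)  11010(✓)  11011(✓)  11100(✓)  11101(✓)  11110(✓)  11111(✓)
size-2^1 implicants → -0100(✓)  -0110(✓)  -0111(✓)  -1000(✓)  -1001(✓)  -1011(✓)  -1100(✓)  -1101(✓)  -1111(✓)  0-100(✓)  0-111(✓)  001-0(✓)  0011-(✓)  01-00(✓)  01-01(✓)  01-11(✓)  010-1(✓)  0100-(✓)  011-1(✓)  0110-(✓)  1-000(✓)  1-010(✓)  1-100(✓)  1-101(✓)  1-110(✓)  1-111(✓)  10-00(✓)  10-10(✓)  100-0(✓)  101-0(✓)  101-1(✓)  1010-(✓)  1011-(✓)  11-00(✓)  11-01(✓)  11-10(✓)  11-11(✓)  110-0(✓)  110-1(✓)  1100-(✓)  1101-(✓)  111-0(✓)  111-1(✓)  1110-(✓)  1111-(✓)
size-2^2 implicants → --100  --111  -01-0  -011-  -1-00(✓)  -1-01(✓)  -1-11(✓)  -10-1(✓)  -100-(✓)  -11-1(✓)  -110-(✓)  01--1(✓)  01-0-(✓)  1--00(✓)  1--10(✓)  1-0-0(✓)  1-1-0(✓)  1-1-1(✓)  1-10-(✓)  1-11-(✓)  10--0(✓)  101--(✓)  11--0(✓)  11--1(✓)  11-0-(✓)  11-1-(✓)  110--(✓)  111--(✓)
size-2^3 implicants → -1--1  -1-0-  1---0  1-1--  11---
Unchecked terms (primes): --100, --111, -01-0, -011-, -1--1, -1-0-, 1---0, 1-1--, 11---

--100, --111, -01-0, -011-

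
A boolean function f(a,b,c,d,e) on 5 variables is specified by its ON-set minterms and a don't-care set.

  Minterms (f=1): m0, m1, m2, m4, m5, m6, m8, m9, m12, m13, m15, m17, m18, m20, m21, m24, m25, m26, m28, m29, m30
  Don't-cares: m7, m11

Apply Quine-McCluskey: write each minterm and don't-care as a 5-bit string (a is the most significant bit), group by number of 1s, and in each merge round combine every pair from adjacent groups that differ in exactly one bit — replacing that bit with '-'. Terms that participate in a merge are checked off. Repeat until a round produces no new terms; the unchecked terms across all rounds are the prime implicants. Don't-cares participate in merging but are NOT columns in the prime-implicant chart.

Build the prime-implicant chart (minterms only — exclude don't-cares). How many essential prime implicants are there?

size-2^0 implicants → 00000(✓)  00001(✓)  00010(✓)  00100(✓)  00101(✓)  00110(✓)  00111(✓)  01000(✓)  01001(✓)  01011(✓)  01100(✓)  01101(✓)  01111(✓)  10001(✓)  10010(✓)  10100(✓)  10101(✓)  11000(✓)  11001(✓)  11010(✓)  11100(✓)  11101(✓)  11110(✓)
size-2^1 implicants → -0001(✓)  -0010  -0100(✓)  -0101(✓)  -1000(✓)  -1001(✓)  -1100(✓)  -1101(✓)  0-000(✓)  0-001(✓)  0-100(✓)  0-101(✓)  0-111(✓)  00-00(✓)  00-01(✓)  00-10(✓)  000-0(✓)  0000-(✓)  001-0(✓)  001-1(✓)  0010-(✓)  0011-(✓)  01-00(✓)  01-01(✓)  01-11(✓)  010-1(✓)  0100-(✓)  011-1(✓)  0110-(✓)  1-001(✓)  1-010  1-100(✓)  1-101(✓)  10-01(✓)  1010-(✓)  11-00(✓)  11-01(✓)  11-10(✓)  110-0(✓)  1100-(✓)  111-0(✓)  1110-(✓)
size-2^2 implicants → --001(✓)  --100(✓)  --101(✓)  -0-01(✓)  -010-(✓)  -1-00(✓)  -1-01(✓)  -100-(✓)  -110-(✓)  0--00(✓)  0--01(✓)  0-00-(✓)  0-1-1  0-10-(✓)  00--0  00-0-(✓)  001--  01--1  01-0-(✓)  1--01(✓)  1-10-(✓)  11--0  11-0-(✓)
size-2^3 implicants → ---01  --10-  -1-0-  0--0-
Unchecked terms (primes): ---01, --10-, -0010, -1-0-, 0--0-, 0-1-1, 00--0, 001--, 01--1, 1-010, 11--0
Minterm coverage:
  m0 ⊆ 0--0-,00--0
  m1 ⊆ ---01,0--0-
  m2 ⊆ -0010,00--0
  m4 ⊆ --10-,0--0-,00--0,001--
  m5 ⊆ ---01,--10-,0--0-,0-1-1,001--
  m6 ⊆ 00--0,001--
  m8 ⊆ -1-0-,0--0-
  m9 ⊆ ---01,-1-0-,0--0-,01--1
  m12 ⊆ --10-,-1-0-,0--0-
  m13 ⊆ ---01,--10-,-1-0-,0--0-,0-1-1,01--1
  m15 ⊆ 0-1-1,01--1
  m17 ⊆ ---01 [E]
  m18 ⊆ -0010,1-010
  m20 ⊆ --10- [E]
  m21 ⊆ ---01,--10-
  m24 ⊆ -1-0-,11--0
  m25 ⊆ ---01,-1-0-
  m26 ⊆ 1-010,11--0
  m28 ⊆ --10-,-1-0-,11--0
  m29 ⊆ ---01,--10-,-1-0-
  m30 ⊆ 11--0 [E]
E = {---01, --10-, 11--0}

3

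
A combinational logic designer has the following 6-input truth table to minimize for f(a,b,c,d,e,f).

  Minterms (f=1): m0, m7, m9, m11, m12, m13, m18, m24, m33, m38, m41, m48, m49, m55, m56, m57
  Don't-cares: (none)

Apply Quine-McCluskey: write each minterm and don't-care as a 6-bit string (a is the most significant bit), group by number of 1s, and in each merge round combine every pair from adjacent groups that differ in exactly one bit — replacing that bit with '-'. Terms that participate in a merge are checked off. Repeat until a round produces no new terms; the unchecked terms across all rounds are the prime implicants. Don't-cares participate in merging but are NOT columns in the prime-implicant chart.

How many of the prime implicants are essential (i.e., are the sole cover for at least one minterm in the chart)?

10

Round 0: 000000 000111 001001✓ 001011✓ 001100✓ 001101✓ 010010 011000✓ 100001✓ 100110 101001✓ 110000✓ 110001✓ 110111 111000✓ 111001✓
Round 1: -01001 -11000 001-01 0010-1 00110- 1-0001✓ 1-1001✓ 10-001✓ 11-000✓ 11-001✓ 11000-✓ 11100-✓
Round 2: 1--001 11-00-
PIs = {-01001, -11000, 000000, 000111, 001-01, 0010-1, 00110-, 010010, 1--001, 100110, 11-00-, 110111}
Coverage chart:
  m0: 000000 ←essential
  m7: 000111 ←essential
  m9: -01001,001-01,0010-1
  m11: 0010-1 ←essential
  m12: 00110- ←essential
  m13: 001-01,00110-
  m18: 010010 ←essential
  m24: -11000 ←essential
  m33: 1--001 ←essential
  m38: 100110 ←essential
  m41: -01001,1--001
  m48: 11-00- ←essential
  m49: 1--001,11-00-
  m55: 110111 ←essential
  m56: -11000,11-00-
  m57: 1--001,11-00-
Essential: -11000, 000000, 000111, 0010-1, 00110-, 010010, 1--001, 100110, 11-00-, 110111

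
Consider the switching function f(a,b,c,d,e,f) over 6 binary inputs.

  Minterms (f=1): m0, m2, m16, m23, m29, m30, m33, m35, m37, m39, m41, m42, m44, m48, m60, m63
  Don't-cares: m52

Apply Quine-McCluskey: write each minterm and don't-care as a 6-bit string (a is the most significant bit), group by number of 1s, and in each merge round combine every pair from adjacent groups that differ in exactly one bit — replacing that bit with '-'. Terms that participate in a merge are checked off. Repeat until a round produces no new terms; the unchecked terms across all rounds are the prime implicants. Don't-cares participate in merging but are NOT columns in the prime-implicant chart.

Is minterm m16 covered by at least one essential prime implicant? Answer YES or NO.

[col 0] 000000*, 000010*, 010000*, 010111, 011101, 011110, 100001*, 100011*, 100101*, 100111*, 101001*, 101010, 101100*, 110000*, 110100*, 111100*, 111111
[col 1] -10000, 0-0000, 0000-0, 1-1100, 10-001, 100-01*, 100-11*, 1000-1*, 1001-1*, 11-100, 110-00
[col 2] 100--1
Prime implicants: -10000, 0-0000, 0000-0, 010111, 011101, 011110, 1-1100, 10-001, 100--1, 101010, 11-100, 110-00, 111111
PI chart (minterm → PIs covering it):
  0 | 0-0000,0000-0
  2 | 0000-0  (sole → essential)
  16 | -10000,0-0000
  23 | 010111  (sole → essential)
  29 | 011101  (sole → essential)
  30 | 011110  (sole → essential)
  33 | 10-001,100--1
  35 | 100--1  (sole → essential)
  37 | 100--1  (sole → essential)
  39 | 100--1  (sole → essential)
  41 | 10-001  (sole → essential)
  42 | 101010  (sole → essential)
  44 | 1-1100  (sole → essential)
  48 | -10000,110-00
  60 | 1-1100,11-100
  63 | 111111  (sole → essential)
Essential prime implicants: 0000-0, 010111, 011101, 011110, 1-1100, 10-001, 100--1, 101010, 111111

NO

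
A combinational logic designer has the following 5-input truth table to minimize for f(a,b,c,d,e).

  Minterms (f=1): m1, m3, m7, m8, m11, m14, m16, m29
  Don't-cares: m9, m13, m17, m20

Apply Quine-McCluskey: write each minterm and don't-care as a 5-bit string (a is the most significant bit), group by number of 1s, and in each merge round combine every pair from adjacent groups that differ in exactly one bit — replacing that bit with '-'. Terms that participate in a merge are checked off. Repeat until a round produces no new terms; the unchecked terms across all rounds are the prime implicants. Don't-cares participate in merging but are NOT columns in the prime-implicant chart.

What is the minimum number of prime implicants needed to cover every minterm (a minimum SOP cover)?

6

size-2^0 implicants → 00001(✓)  00011(✓)  00111(✓)  01000(✓)  01001(✓)  01011(✓)  01101(✓)  01110  10000(✓)  10001(✓)  10100(✓)  11101(✓)
size-2^1 implicants → -0001  -1101  0-001(✓)  0-011(✓)  00-11  000-1(✓)  01-01  010-1(✓)  0100-  10-00  1000-
size-2^2 implicants → 0-0-1
Unchecked terms (primes): -0001, -1101, 0-0-1, 00-11, 01-01, 0100-, 01110, 10-00, 1000-
Minterm coverage:
  m1 ⊆ -0001,0-0-1
  m3 ⊆ 0-0-1,00-11
  m7 ⊆ 00-11 [E]
  m8 ⊆ 0100- [E]
  m11 ⊆ 0-0-1 [E]
  m14 ⊆ 01110 [E]
  m16 ⊆ 10-00,1000-
  m29 ⊆ -1101 [E]
E = {-1101, 0-0-1, 00-11, 0100-, 01110}
Petrick residual → 10-00
Cover = bcd'e + a'c'e + a'b'de + a'bc'd' + a'bcde' + ab'd'e'  |cover|=6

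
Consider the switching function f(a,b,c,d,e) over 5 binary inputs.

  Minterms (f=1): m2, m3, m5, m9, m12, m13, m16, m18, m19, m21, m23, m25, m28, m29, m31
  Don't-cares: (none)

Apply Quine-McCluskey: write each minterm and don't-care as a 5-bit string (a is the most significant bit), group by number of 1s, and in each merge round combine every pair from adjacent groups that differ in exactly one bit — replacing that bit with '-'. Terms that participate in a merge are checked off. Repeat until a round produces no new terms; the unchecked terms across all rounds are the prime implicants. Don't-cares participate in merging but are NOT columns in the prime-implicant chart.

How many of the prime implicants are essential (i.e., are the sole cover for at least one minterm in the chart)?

size-2^0 implicants → 00010(✓)  00011(✓)  00101(✓)  01001(✓)  01100(✓)  01101(✓)  10000(✓)  10010(✓)  10011(✓)  10101(✓)  10111(✓)  11001(✓)  11100(✓)  11101(✓)  11111(✓)
size-2^1 implicants → -0010(✓)  -0011(✓)  -0101(✓)  -1001(✓)  -1100(✓)  -1101(✓)  0-101(✓)  0001-(✓)  01-01(✓)  0110-(✓)  1-101(✓)  1-111(✓)  10-11  100-0  1001-(✓)  101-1(✓)  11-01(✓)  111-1(✓)  1110-(✓)
size-2^2 implicants → --101  -001-  -1-01  -110-  1-1-1
Unchecked terms (primes): --101, -001-, -1-01, -110-, 1-1-1, 10-11, 100-0
Minterm coverage:
  m2 ⊆ -001- [E]
  m3 ⊆ -001- [E]
  m5 ⊆ --101 [E]
  m9 ⊆ -1-01 [E]
  m12 ⊆ -110- [E]
  m13 ⊆ --101,-1-01,-110-
  m16 ⊆ 100-0 [E]
  m18 ⊆ -001-,100-0
  m19 ⊆ -001-,10-11
  m21 ⊆ --101,1-1-1
  m23 ⊆ 1-1-1,10-11
  m25 ⊆ -1-01 [E]
  m28 ⊆ -110- [E]
  m29 ⊆ --101,-1-01,-110-,1-1-1
  m31 ⊆ 1-1-1 [E]
E = {--101, -001-, -1-01, -110-, 1-1-1, 100-0}

6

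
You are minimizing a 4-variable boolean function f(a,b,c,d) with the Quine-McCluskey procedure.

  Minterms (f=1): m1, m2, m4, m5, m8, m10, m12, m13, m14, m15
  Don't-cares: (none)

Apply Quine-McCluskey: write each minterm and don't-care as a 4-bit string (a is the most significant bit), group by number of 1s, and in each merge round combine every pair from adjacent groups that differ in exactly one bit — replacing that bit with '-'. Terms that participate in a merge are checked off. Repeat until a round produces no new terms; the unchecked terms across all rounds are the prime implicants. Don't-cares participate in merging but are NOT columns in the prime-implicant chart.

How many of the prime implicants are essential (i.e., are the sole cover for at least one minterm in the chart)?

Round 0: 0001✓ 0010✓ 0100✓ 0101✓ 1000✓ 1010✓ 1100✓ 1101✓ 1110✓ 1111✓
Round 1: -010 -100✓ -101✓ 0-01 010-✓ 1-00✓ 1-10✓ 10-0✓ 11-0✓ 11-1✓ 110-✓ 111-✓
Round 2: -10- 1--0 11--
PIs = {-010, -10-, 0-01, 1--0, 11--}
Coverage chart:
  m1: 0-01 ←essential
  m2: -010 ←essential
  m4: -10- ←essential
  m5: -10-,0-01
  m8: 1--0 ←essential
  m10: -010,1--0
  m12: -10-,1--0,11--
  m13: -10-,11--
  m14: 1--0,11--
  m15: 11-- ←essential
Essential: -010, -10-, 0-01, 1--0, 11--

5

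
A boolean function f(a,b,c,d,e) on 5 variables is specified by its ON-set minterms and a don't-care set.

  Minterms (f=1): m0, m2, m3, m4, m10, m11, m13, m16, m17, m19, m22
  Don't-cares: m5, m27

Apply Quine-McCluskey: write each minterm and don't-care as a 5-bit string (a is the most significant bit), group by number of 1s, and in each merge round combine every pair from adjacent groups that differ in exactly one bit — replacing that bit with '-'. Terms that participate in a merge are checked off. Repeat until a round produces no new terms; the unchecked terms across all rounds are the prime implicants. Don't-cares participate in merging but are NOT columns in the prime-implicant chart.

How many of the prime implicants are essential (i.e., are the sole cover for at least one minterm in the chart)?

3

[col 0] 00000*, 00010*, 00011*, 00100*, 00101*, 01010*, 01011*, 01101*, 10000*, 10001*, 10011*, 10110, 11011*
[col 1] -0000, -0011*, -1011*, 0-010*, 0-011*, 0-101, 00-00, 000-0, 0001-*, 0010-, 0101-*, 1-011*, 100-1, 1000-
[col 2] --011, 0-01-
Prime implicants: --011, -0000, 0-01-, 0-101, 00-00, 000-0, 0010-, 100-1, 1000-, 10110
PI chart (minterm → PIs covering it):
  0 | -0000,00-00,000-0
  2 | 0-01-,000-0
  3 | --011,0-01-
  4 | 00-00,0010-
  10 | 0-01-  (sole → essential)
  11 | --011,0-01-
  13 | 0-101  (sole → essential)
  16 | -0000,1000-
  17 | 100-1,1000-
  19 | --011,100-1
  22 | 10110  (sole → essential)
Essential prime implicants: 0-01-, 0-101, 10110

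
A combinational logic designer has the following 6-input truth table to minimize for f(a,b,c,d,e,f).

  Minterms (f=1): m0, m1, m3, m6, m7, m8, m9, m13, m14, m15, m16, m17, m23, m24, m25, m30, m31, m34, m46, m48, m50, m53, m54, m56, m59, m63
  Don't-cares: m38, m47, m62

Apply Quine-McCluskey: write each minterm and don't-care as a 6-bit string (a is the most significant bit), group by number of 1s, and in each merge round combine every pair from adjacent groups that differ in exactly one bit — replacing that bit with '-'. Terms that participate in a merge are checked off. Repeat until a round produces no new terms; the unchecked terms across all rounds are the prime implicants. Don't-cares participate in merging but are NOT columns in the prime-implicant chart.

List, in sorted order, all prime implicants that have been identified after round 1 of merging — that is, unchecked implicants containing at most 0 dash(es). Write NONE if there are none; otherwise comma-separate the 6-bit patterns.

110101

size-2^0 implicants → 000000(✓)  000001(✓)  000011(✓)  000110(✓)  000111(✓)  001000(✓)  001001(✓)  001101(✓)  001110(✓)  001111(✓)  010000(✓)  010001(✓)  010111(✓)  011000(✓)  011001(✓)  011110(✓)  011111(✓)  100010(✓)  100110(✓)  101110(✓)  101111(✓)  110000(✓)  110010(✓)  110101  110110(✓)  111000(✓)  111011(✓)  111110(✓)  111111(✓)
size-2^1 implicants → -00110(✓)  -01110(✓)  -01111(✓)  -10000(✓)  -11000(✓)  -11110(✓)  -11111(✓)  0-0000(✓)  0-0001(✓)  0-0111(✓)  0-1000(✓)  0-1001(✓)  0-1110(✓)  0-1111(✓)  00-000(✓)  00-001(✓)  00-110(✓)  00-111(✓)  000-11  0000-1  00000-(✓)  00011-(✓)  001-01  00100-(✓)  0011-1  00111-(✓)  01-000(✓)  01-001(✓)  01-111(✓)  01000-(✓)  01100-(✓)  01111-(✓)  1-0010(✓)  1-0110(✓)  1-1110(✓)  1-1111(✓)  10-110(✓)  100-10(✓)  10111-(✓)  11-000(✓)  11-110(✓)  110-10(✓)  1100-0  111-11  11111-(✓)
size-2^2 implicants → --1110(✓)  --1111(✓)  -0-110  -0111-(✓)  -1-000  -1111-(✓)  0--000(✓)  0--001(✓)  0--111  0-000-(✓)  0-100-(✓)  0-111-(✓)  00-00-(✓)  00-11-  01-00-(✓)  1--110  1-0-10  1-111-(✓)
size-2^3 implicants → --111-  0--00-
Unchecked terms (primes): --111-, -0-110, -1-000, 0--00-, 0--111, 00-11-, 000-11, 0000-1, 001-01, 0011-1, 1--110, 1-0-10, 1100-0, 110101, 111-11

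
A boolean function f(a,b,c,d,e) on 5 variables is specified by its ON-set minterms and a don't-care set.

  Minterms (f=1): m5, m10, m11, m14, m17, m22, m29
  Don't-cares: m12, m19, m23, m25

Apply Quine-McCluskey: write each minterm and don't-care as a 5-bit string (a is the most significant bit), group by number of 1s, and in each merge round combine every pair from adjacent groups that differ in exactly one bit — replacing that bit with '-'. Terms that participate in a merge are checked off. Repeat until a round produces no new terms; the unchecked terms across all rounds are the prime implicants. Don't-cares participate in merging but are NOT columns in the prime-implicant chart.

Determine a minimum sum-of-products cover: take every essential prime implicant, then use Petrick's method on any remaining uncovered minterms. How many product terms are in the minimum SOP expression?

6

Round 0: 00101 01010✓ 01011✓ 01100✓ 01110✓ 10001✓ 10011✓ 10110✓ 10111✓ 11001✓ 11101✓
Round 1: 01-10 0101- 011-0 1-001 10-11 100-1 1011- 11-01
PIs = {00101, 01-10, 0101-, 011-0, 1-001, 10-11, 100-1, 1011-, 11-01}
Coverage chart:
  m5: 00101 ←essential
  m10: 01-10,0101-
  m11: 0101- ←essential
  m14: 01-10,011-0
  m17: 1-001,100-1
  m22: 1011- ←essential
  m29: 11-01 ←essential
Essential: 00101, 0101-, 1011-, 11-01
Petrick residual → 01-10, 1-001
Min cover (6 terms): a'b'cd'e + a'bde' + a'bc'd + ac'd'e + ab'cd + abd'e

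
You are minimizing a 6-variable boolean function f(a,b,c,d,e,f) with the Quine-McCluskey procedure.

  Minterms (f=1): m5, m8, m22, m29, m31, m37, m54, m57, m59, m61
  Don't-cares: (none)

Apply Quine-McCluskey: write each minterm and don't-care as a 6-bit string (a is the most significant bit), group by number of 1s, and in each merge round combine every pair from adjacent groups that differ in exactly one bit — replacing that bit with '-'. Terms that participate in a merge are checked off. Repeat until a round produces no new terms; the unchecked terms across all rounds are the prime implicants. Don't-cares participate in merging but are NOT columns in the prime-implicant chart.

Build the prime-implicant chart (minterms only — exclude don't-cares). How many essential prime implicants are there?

5

Round 0: 000101✓ 001000 010110✓ 011101✓ 011111✓ 100101✓ 110110✓ 111001✓ 111011✓ 111101✓
Round 1: -00101 -10110 -11101 0111-1 111-01 1110-1
PIs = {-00101, -10110, -11101, 001000, 0111-1, 111-01, 1110-1}
Coverage chart:
  m5: -00101 ←essential
  m8: 001000 ←essential
  m22: -10110 ←essential
  m29: -11101,0111-1
  m31: 0111-1 ←essential
  m37: -00101 ←essential
  m54: -10110 ←essential
  m57: 111-01,1110-1
  m59: 1110-1 ←essential
  m61: -11101,111-01
Essential: -00101, -10110, 001000, 0111-1, 1110-1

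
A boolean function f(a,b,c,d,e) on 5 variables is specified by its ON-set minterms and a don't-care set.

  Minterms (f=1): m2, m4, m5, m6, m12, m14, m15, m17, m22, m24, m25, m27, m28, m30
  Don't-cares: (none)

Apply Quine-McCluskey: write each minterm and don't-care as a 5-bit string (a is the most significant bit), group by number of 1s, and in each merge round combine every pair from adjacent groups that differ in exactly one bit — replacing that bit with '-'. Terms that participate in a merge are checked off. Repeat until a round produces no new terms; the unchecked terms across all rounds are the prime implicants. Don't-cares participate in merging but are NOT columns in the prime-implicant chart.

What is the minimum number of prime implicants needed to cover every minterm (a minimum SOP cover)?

8

[col 0] 00010*, 00100*, 00101*, 00110*, 01100*, 01110*, 01111*, 10001*, 10110*, 11000*, 11001*, 11011*, 11100*, 11110*
[col 1] -0110*, -1100*, -1110*, 0-100*, 0-110*, 00-10, 001-0*, 0010-, 011-0*, 0111-, 1-001, 1-110*, 11-00, 110-1, 1100-, 111-0*
[col 2] --110, -11-0, 0-1-0
Prime implicants: --110, -11-0, 0-1-0, 00-10, 0010-, 0111-, 1-001, 11-00, 110-1, 1100-
PI chart (minterm → PIs covering it):
  2 | 00-10  (sole → essential)
  4 | 0-1-0,0010-
  5 | 0010-  (sole → essential)
  6 | --110,0-1-0,00-10
  12 | -11-0,0-1-0
  14 | --110,-11-0,0-1-0,0111-
  15 | 0111-  (sole → essential)
  17 | 1-001  (sole → essential)
  22 | --110  (sole → essential)
  24 | 11-00,1100-
  25 | 1-001,110-1,1100-
  27 | 110-1  (sole → essential)
  28 | -11-0,11-00
  30 | --110,-11-0
Essential prime implicants: --110, 00-10, 0010-, 0111-, 1-001, 110-1
Petrick residual → -11-0, 11-00
Minimum SOP uses 8 PIs: cde' + bce' + a'b'de' + a'b'cd' + a'bcd + ac'd'e + abd'e' + abc'e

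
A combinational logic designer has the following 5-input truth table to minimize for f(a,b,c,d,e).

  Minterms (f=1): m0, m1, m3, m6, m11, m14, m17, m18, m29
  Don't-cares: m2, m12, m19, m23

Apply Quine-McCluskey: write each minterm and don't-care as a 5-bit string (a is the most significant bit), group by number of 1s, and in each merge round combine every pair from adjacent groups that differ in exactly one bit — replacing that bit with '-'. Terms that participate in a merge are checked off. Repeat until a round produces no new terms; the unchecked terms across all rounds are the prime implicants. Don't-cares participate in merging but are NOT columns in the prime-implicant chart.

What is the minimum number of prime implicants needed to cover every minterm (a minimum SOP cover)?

6

[col 0] 00000*, 00001*, 00010*, 00011*, 00110*, 01011*, 01100*, 01110*, 10001*, 10010*, 10011*, 10111*, 11101
[col 1] -0001*, -0010*, -0011*, 0-011, 0-110, 00-10, 000-0*, 000-1*, 0000-*, 0001-*, 011-0, 10-11, 100-1*, 1001-*
[col 2] -00-1, -001-, 000--
Prime implicants: -00-1, -001-, 0-011, 0-110, 00-10, 000--, 011-0, 10-11, 11101
PI chart (minterm → PIs covering it):
  0 | 000--  (sole → essential)
  1 | -00-1,000--
  3 | -00-1,-001-,0-011,000--
  6 | 0-110,00-10
  11 | 0-011  (sole → essential)
  14 | 0-110,011-0
  17 | -00-1  (sole → essential)
  18 | -001-  (sole → essential)
  29 | 11101  (sole → essential)
Essential prime implicants: -00-1, -001-, 0-011, 000--, 11101
Petrick residual → 0-110
Minimum SOP uses 6 PIs: b'c'e + b'c'd + a'c'de + a'cde' + a'b'c' + abcd'e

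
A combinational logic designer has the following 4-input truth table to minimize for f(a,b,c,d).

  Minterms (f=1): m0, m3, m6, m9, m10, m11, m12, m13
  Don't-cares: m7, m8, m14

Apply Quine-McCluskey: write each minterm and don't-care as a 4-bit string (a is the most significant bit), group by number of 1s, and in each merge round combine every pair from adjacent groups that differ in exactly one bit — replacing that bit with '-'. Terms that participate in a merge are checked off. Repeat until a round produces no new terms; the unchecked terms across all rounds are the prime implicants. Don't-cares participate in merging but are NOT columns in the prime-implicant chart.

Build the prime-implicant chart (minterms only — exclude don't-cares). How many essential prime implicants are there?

2

size-2^0 implicants → 0000(✓)  0011(✓)  0110(✓)  0111(✓)  1000(✓)  1001(✓)  1010(✓)  1011(✓)  1100(✓)  1101(✓)  1110(✓)
size-2^1 implicants → -000  -011  -110  0-11  011-  1-00(✓)  1-01(✓)  1-10(✓)  10-0(✓)  10-1(✓)  100-(✓)  101-(✓)  11-0(✓)  110-(✓)
size-2^2 implicants → 1--0  1-0-  10--
Unchecked terms (primes): -000, -011, -110, 0-11, 011-, 1--0, 1-0-, 10--
Minterm coverage:
  m0 ⊆ -000 [E]
  m3 ⊆ -011,0-11
  m6 ⊆ -110,011-
  m9 ⊆ 1-0-,10--
  m10 ⊆ 1--0,10--
  m11 ⊆ -011,10--
  m12 ⊆ 1--0,1-0-
  m13 ⊆ 1-0- [E]
E = {-000, 1-0-}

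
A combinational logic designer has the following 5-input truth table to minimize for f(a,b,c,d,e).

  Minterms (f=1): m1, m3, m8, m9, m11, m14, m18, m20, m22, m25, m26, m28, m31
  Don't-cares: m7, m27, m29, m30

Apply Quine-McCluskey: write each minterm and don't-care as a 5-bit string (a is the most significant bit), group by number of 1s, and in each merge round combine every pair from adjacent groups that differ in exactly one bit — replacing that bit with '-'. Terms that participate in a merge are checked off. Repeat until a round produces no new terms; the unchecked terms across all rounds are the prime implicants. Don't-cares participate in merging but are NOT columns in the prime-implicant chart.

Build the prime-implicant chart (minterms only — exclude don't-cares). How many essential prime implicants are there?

5

[col 0] 00001*, 00011*, 00111*, 01000*, 01001*, 01011*, 01110*, 10010*, 10100*, 10110*, 11001*, 11010*, 11011*, 11100*, 11101*, 11110*, 11111*
[col 1] -1001*, -1011*, -1110, 0-001*, 0-011*, 00-11, 000-1*, 010-1*, 0100-, 1-010*, 1-100*, 1-110*, 10-10*, 101-0*, 11-01*, 11-10*, 11-11*, 110-1*, 1101-*, 111-0*, 111-1*, 1110-*, 1111-*
[col 2] -10-1, 0-0-1, 1--10, 1-1-0, 11--1, 11-1-, 111--
Prime implicants: -10-1, -1110, 0-0-1, 00-11, 0100-, 1--10, 1-1-0, 11--1, 11-1-, 111--
PI chart (minterm → PIs covering it):
  1 | 0-0-1  (sole → essential)
  3 | 0-0-1,00-11
  8 | 0100-  (sole → essential)
  9 | -10-1,0-0-1,0100-
  11 | -10-1,0-0-1
  14 | -1110  (sole → essential)
  18 | 1--10  (sole → essential)
  20 | 1-1-0  (sole → essential)
  22 | 1--10,1-1-0
  25 | -10-1,11--1
  26 | 1--10,11-1-
  28 | 1-1-0,111--
  31 | 11--1,11-1-,111--
Essential prime implicants: -1110, 0-0-1, 0100-, 1--10, 1-1-0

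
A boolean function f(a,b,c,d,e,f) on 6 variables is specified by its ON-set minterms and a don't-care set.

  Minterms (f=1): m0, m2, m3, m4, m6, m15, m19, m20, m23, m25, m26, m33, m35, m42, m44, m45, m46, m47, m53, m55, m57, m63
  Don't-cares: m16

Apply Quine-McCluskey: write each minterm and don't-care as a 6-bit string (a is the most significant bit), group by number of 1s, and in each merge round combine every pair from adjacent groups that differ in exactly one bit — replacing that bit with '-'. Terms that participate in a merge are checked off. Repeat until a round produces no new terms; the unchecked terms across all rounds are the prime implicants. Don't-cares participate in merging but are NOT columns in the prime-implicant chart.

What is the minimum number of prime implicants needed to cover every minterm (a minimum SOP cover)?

Round 0: 000000✓ 000010✓ 000011✓ 000100✓ 000110✓ 001111✓ 010000✓ 010011✓ 010100✓ 010111✓ 011001✓ 011010 100001✓ 100011✓ 101010✓ 101100✓ 101101✓ 101110✓ 101111✓ 110101✓ 110111✓ 111001✓ 111111✓
Round 1: -00011 -01111 -10111 -11001 0-0000✓ 0-0011 0-0100✓ 000-00✓ 000-10✓ 0000-0✓ 00001- 0001-0✓ 010-00✓ 010-11 1-1111 1000-1 101-10 1011-0✓ 1011-1✓ 10110-✓ 10111-✓ 11-111 1101-1
Round 2: 0-0-00 000--0 1011--
PIs = {-00011, -01111, -10111, -11001, 0-0-00, 0-0011, 000--0, 00001-, 010-11, 011010, 1-1111, 1000-1, 101-10, 1011--, 11-111, 1101-1}
Coverage chart:
  m0: 0-0-00,000--0
  m2: 000--0,00001-
  m3: -00011,0-0011,00001-
  m4: 0-0-00,000--0
  m6: 000--0 ←essential
  m15: -01111 ←essential
  m19: 0-0011,010-11
  m20: 0-0-00 ←essential
  m23: -10111,010-11
  m25: -11001 ←essential
  m26: 011010 ←essential
  m33: 1000-1 ←essential
  m35: -00011,1000-1
  m42: 101-10 ←essential
  m44: 1011-- ←essential
  m45: 1011-- ←essential
  m46: 101-10,1011--
  m47: -01111,1-1111,1011--
  m53: 1101-1 ←essential
  m55: -10111,11-111,1101-1
  m57: -11001 ←essential
  m63: 1-1111,11-111
Essential: -01111, -11001, 0-0-00, 000--0, 011010, 1000-1, 101-10, 1011--, 1101-1
Petrick residual → -00011, 010-11, 1-1111
Min cover (12 terms): b'c'd'ef + b'cdef + bcd'e'f + a'c'e'f' + a'b'c'f' + a'bc'ef + a'bcd'ef' + acdef + ab'c'd'f + ab'cef' + ab'cd + abc'df

12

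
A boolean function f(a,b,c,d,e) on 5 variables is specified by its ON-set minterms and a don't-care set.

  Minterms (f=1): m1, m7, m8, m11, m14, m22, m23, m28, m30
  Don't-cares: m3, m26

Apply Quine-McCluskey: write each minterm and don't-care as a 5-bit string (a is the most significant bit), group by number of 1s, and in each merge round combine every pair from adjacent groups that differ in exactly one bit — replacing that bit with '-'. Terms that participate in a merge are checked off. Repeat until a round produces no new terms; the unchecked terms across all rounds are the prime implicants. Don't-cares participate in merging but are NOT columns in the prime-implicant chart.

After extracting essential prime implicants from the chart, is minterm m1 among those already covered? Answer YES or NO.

YES

size-2^0 implicants → 00001(✓)  00011(✓)  00111(✓)  01000  01011(✓)  01110(✓)  10110(✓)  10111(✓)  11010(✓)  11100(✓)  11110(✓)
size-2^1 implicants → -0111  -1110  0-011  00-11  000-1  1-110  1011-  11-10  111-0
Unchecked terms (primes): -0111, -1110, 0-011, 00-11, 000-1, 01000, 1-110, 1011-, 11-10, 111-0
Minterm coverage:
  m1 ⊆ 000-1 [E]
  m7 ⊆ -0111,00-11
  m8 ⊆ 01000 [E]
  m11 ⊆ 0-011 [E]
  m14 ⊆ -1110 [E]
  m22 ⊆ 1-110,1011-
  m23 ⊆ -0111,1011-
  m28 ⊆ 111-0 [E]
  m30 ⊆ -1110,1-110,11-10,111-0
E = {-1110, 0-011, 000-1, 01000, 111-0}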